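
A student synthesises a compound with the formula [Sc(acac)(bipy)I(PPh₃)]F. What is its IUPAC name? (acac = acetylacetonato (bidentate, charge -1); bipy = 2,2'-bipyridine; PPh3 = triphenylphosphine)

(acetylacetonato)(2,2'-bipyridine)iodo(triphenylphosphine)scandium(III) fluoride

The 1 fluoride counter-ion carries a total charge of -1, so each complex ion is 1+.
Ligand charges: 1×iodo (-1 each), 1×acetylacetonato (-1 each), 1×2,2'-bipyridine (neutral), 1×triphenylphosphine (neutral); total -2. So Sc + (-2) = 1+, giving Sc = +3.
Ligands are named alphabetically: acetylacetonato before bipyridine before iodo before triphenylphosphine.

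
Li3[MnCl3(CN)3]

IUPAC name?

The 3 lithium counter-ions carry a total charge of +3, so each complex ion is 3−.
Ligand charges: 3×chloro (-1 each), 3×cyano (-1 each); total -6. So Mn + (-6) = 3−, giving Mn = +3.
The complex ion is anionic, so manganese takes the -ate form manganate(III).

lithium trichlorotricyanomanganate(III)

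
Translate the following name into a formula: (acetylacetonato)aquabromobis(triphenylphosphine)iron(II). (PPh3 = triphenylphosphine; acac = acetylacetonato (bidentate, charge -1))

Ligands: 1 bromo (Br, -1), 2 triphenylphosphine (PPh3, neutral), 1 acetylacetonato (acac, -1), 1 aqua (H2O, neutral). Ligand charge sum = -2.
With Fe in oxidation state +2, the complex ion is [Fe...].

[Fe(acac)Br(H2O)(PPh3)2]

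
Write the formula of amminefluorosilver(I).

[AgF(NH3)]

Ligands: 1 fluoro (F, -1), 1 ammine (NH3, neutral). Ligand charge sum = -1.
With Ag in oxidation state +1, the complex ion is [Ag...].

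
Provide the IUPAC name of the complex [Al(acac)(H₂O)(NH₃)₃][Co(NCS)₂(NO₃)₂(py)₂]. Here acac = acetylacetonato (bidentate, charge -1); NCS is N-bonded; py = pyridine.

(acetylacetonato)triammineaquaaluminium(III) diisothiocyanatodinitratobis(pyridine)cobaltate(II)

Aluminium is always +3 in its complexes; the cation's ligand charges sum to -1, so the complex cation is 2+.
A 1:1 salt means the anion carries the equal and opposite charge, 2−.
Anion: ligand charges sum to -4; for the ion to be 2−, Co = +2.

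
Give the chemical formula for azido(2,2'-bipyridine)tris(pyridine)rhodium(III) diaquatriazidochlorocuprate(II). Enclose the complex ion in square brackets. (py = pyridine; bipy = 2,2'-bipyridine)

Cation [Rh…]: ligand charges -1, Rh(III) ⇒ ion charge 2+.
Anion [Cu…]: ligand charges -4, Cu(II) ⇒ ion charge 2−.
One 2+ cation balances one 2− anion.

[Rh(bipy)(N3)(py)3][CuCl(H2O)2(N3)3]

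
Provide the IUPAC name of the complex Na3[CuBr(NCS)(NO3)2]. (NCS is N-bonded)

The 3 sodium counter-ions carry a total charge of +3, so each complex ion is 3−.
Ligand charges: 1×bromo (-1 each), 1×isothiocyanato (-1 each), 2×nitrato (-1 each); total -4. So Cu + (-4) = 3−, giving Cu = +1.
The complex ion is anionic, so copper takes the -ate form cuprate(I).

sodium bromoisothiocyanatodinitratocuprate(I)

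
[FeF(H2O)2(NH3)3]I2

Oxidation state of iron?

2 iodide outside the brackets (-1 each) → the complex ion is 2+.
Ligand charges: 2×H2O neutral; 1×F = -1; 3×NH3 neutral; sum -1.
Fe + (-1) = 2+ ⇒ Fe is +3.

+3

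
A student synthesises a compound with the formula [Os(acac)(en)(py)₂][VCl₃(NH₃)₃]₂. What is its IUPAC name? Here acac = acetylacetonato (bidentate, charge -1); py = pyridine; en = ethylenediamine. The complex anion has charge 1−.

Both ions are complex: the cation is named first with the plain metal name, the anion second with the -ate form; each ion's ligands are alphabetised independently.
The complex anion is given as 1−; its ligand charges sum to -3, so V = +2.
With 2 anions per cation, the cation must be 2×1 = 2+.
Cation: ligand charges sum to -1; for the ion to be 2+, Os = +3.

(acetylacetonato)(ethylenediamine)bis(pyridine)osmium(III) triamminetrichlorovanadate(II)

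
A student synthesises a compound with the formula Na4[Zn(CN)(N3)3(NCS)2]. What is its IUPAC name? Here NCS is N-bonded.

The 4 sodium counter-ions carry a total charge of +4, so each complex ion is 4−.
Ligand charges: 1×cyano (-1 each), 3×azido (-1 each), 2×isothiocyanato (-1 each); total -6. So Zn + (-6) = 4−, giving Zn = +2.
Ligands are named alphabetically: azido before cyano before isothiocyanato.
The complex ion is anionic, so zinc takes the -ate form zincate(II).

sodium triazidocyanodiisothiocyanatozincate(II)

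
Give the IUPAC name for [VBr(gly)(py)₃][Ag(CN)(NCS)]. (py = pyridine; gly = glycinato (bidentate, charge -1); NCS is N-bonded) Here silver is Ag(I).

bromo(glycinato)tris(pyridine)vanadium(III) cyanoisothiocyanatoargentate(I)

Both ions are complex: the cation is named first with the plain metal name, the anion second with the -ate form; each ion's ligands are alphabetised independently.
Ag is given as +1; the anion's ligand charges sum to -2, so the complex anion is 1−.
A 1:1 salt means the cation carries the equal and opposite charge, 1+.
Cation: ligand charges sum to -2; for the ion to be 1+, V = +3.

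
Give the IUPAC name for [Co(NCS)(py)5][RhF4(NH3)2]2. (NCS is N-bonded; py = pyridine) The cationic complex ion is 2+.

isothiocyanatopentakis(pyridine)cobalt(III) diamminetetrafluororhodate(III)

The complex cation is given as 2+; its ligand charges sum to -1, so Co = +3.
With 2 anions per cation, each anion must be 2/2 = 1−.
Anion: ligand charges sum to -4; for the ion to be 1−, Rh = +3.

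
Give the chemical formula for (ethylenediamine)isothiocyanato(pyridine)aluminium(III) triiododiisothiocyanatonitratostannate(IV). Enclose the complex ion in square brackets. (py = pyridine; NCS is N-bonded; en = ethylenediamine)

Cation [Al…]: ligand charges -1, Al(III) ⇒ ion charge 2+.
Anion [Sn…]: ligand charges -6, Sn(IV) ⇒ ion charge 2−.
One 2+ cation balances one 2− anion.

[Al(en)(NCS)(py)][SnI3(NCS)2(NO3)]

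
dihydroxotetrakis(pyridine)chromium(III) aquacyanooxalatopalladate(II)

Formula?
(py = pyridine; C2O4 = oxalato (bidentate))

[Cr(OH)2(py)4][Pd(C2O4)(CN)(H2O)]

Cation [Cr…]: ligand charges -2, Cr(III) ⇒ ion charge 1+.
Anion [Pd…]: ligand charges -3, Pd(II) ⇒ ion charge 1−.
One 1+ cation balances one 1− anion.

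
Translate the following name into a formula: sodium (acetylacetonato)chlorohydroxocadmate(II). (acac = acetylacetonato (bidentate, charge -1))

Na[Cd(acac)Cl(OH)]

Ligands: 1 chloro (Cl, -1), 1 acetylacetonato (acac, -1), 1 hydroxo (OH, -1). Ligand charge sum = -3.
Charge balance with sodium (+1) requires 1 complex ion per 1 sodium.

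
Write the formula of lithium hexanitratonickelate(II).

Ligands: 6 nitrato (NO3, -1). Ligand charge sum = -6.
With Ni in oxidation state +2, the complex ion is [Ni...]^4−.
Charge balance with lithium (+1) requires 1 complex ion per 4 lithium.

Li4[Ni(NO3)6]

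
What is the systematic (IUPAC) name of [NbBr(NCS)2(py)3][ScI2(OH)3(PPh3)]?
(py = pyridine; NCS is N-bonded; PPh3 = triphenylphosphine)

Scandium is always +3 in its complexes; the anion's ligand charges sum to -5, so the complex anion is 2−.
A 1:1 salt means the cation carries the equal and opposite charge, 2+.
Cation: ligand charges sum to -3; for the ion to be 2+, Nb = +5.

bromodiisothiocyanatotris(pyridine)niobium(V) trihydroxodiiodo(triphenylphosphine)scandate(III)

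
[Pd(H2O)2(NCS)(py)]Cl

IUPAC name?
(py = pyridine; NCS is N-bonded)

diaquaisothiocyanato(pyridine)palladium(II) chloride

The 1 chloride counter-ion carries a total charge of -1, so each complex ion is 1+.
Ligand charges: 1×pyridine (neutral), 1×isothiocyanato (-1 each), 2×aqua (neutral); total -1. So Pd + (-1) = 1+, giving Pd = +2.
Ligands are named alphabetically: aqua before isothiocyanato before pyridine.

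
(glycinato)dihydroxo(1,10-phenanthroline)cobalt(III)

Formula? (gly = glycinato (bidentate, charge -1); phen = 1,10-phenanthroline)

Ligands: 1 glycinato (gly, -1), 2 hydroxo (OH, -1), 1 1,10-phenanthroline (phen, neutral). Ligand charge sum = -3.
With Co in oxidation state +3, the complex ion is [Co...].

[Co(gly)(OH)2(phen)]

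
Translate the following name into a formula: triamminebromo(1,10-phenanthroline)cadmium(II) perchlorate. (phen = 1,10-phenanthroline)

Ligands: 1 1,10-phenanthroline (phen, neutral), 3 ammine (NH3, neutral), 1 bromo (Br, -1). Ligand charge sum = -1.
Charge balance with perchlorate (-1) requires 1 complex ion per 1 perchlorate.

[CdBr(NH3)3(phen)]ClO4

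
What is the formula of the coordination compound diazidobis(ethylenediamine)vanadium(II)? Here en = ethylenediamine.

[V(en)2(N3)2]

Ligands: 2 ethylenediamine (en, neutral), 2 azido (N3, -1). Ligand charge sum = -2.
With V in oxidation state +2, the complex ion is [V...].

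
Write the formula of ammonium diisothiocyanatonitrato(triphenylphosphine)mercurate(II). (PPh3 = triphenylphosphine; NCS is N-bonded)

NH4[Hg(NCS)2(NO3)(PPh3)]

Ligands: 1 triphenylphosphine (PPh3, neutral), 2 isothiocyanato (NCS, -1), 1 nitrato (NO3, -1). Ligand charge sum = -3.
Charge balance with ammonium (+1) requires 1 complex ion per 1 ammonium.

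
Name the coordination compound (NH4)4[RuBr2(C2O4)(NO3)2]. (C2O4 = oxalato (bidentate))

ammonium dibromodinitratooxalatoruthenate(II)

The 4 ammonium counter-ions carry a total charge of +4, so each complex ion is 4−.
Ligand charges: 1×oxalato (-2 each), 2×bromo (-1 each), 2×nitrato (-1 each); total -6. So Ru + (-6) = 4−, giving Ru = +2.
The complex ion is anionic, so ruthenium takes the -ate form ruthenate(II).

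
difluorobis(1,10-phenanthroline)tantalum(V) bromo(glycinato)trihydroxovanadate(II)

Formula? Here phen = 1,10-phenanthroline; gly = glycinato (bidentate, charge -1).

[TaF2(phen)2][VBr(gly)(OH)3]

Cation [Ta…]: ligand charges -2, Ta(V) ⇒ ion charge 3+.
Anion [V…]: ligand charges -5, V(II) ⇒ ion charge 3−.
One 3+ cation balances one 3− anion.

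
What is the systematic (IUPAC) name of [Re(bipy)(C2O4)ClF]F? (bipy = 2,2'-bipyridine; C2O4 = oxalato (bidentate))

The 1 fluoride counter-ion carries a total charge of -1, so each complex ion is 1+.
Ligand charges: 1×2,2'-bipyridine (neutral), 1×oxalato (-2 each), 1×fluoro (-1 each), 1×chloro (-1 each); total -4. So Re + (-4) = 1+, giving Re = +5.
Ligands are named alphabetically: bipyridine before chloro before fluoro before oxalato.

(2,2'-bipyridine)chlorofluorooxalatorhenium(V) fluoride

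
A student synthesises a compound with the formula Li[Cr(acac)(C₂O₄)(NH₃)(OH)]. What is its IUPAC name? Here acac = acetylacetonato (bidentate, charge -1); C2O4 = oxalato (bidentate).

lithium (acetylacetonato)amminehydroxooxalatochromate(III)

The 1 lithium counter-ion carries a total charge of +1, so each complex ion is 1−.
Ligand charges: 1×acetylacetonato (-1 each), 1×ammine (neutral), 1×hydroxo (-1 each), 1×oxalato (-2 each); total -4. So Cr + (-4) = 1−, giving Cr = +3.
The complex ion is anionic, so chromium takes the -ate form chromate(III).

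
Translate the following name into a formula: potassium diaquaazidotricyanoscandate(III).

Ligands: 1 azido (N3, -1), 2 aqua (H2O, neutral), 3 cyano (CN, -1). Ligand charge sum = -4.
With Sc in oxidation state +3, the complex ion is [Sc...]^1−.
Charge balance with potassium (+1) requires 1 complex ion per 1 potassium.

K[Sc(CN)3(H2O)2(N3)]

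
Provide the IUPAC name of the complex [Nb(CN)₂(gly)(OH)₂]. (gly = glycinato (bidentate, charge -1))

There is no counter-ion, so the complex is neutral overall.
Ligand charges: 2×cyano (-1 each), 2×hydroxo (-1 each), 1×glycinato (-1 each); total -5. So Nb + (-5) = 0, giving Nb = +5.
Ligands are named alphabetically: cyano before glycinato before hydroxo.

dicyano(glycinato)dihydroxoniobium(V)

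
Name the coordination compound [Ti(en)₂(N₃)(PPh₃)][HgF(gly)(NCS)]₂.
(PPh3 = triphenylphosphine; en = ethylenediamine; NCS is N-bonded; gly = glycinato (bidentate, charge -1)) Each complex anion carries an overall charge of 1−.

azidobis(ethylenediamine)(triphenylphosphine)titanium(III) fluoro(glycinato)isothiocyanatomercurate(II)

Both ions are complex: the cation is named first with the plain metal name, the anion second with the -ate form; each ion's ligands are alphabetised independently.
The complex anion is given as 1−; its ligand charges sum to -3, so Hg = +2.
With 2 anions per cation, the cation must be 2×1 = 2+.
Cation: ligand charges sum to -1; for the ion to be 2+, Ti = +3.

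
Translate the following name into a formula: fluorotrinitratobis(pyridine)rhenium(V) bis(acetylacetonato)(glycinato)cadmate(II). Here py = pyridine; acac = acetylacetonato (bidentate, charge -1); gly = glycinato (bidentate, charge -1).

[ReF(NO3)3(py)2][Cd(acac)2(gly)]

Cation [Re…]: ligand charges -4, Re(V) ⇒ ion charge 1+.
Anion [Cd…]: ligand charges -3, Cd(II) ⇒ ion charge 1−.
One 1+ cation balances one 1− anion.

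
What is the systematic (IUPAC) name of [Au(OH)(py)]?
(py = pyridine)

hydroxo(pyridine)gold(I)

There is no counter-ion, so the complex is neutral overall.
Ligand charges: 1×pyridine (neutral), 1×hydroxo (-1 each); total -1. So Au + (-1) = 0, giving Au = +1.
Ligands are named alphabetically: hydroxo before pyridine.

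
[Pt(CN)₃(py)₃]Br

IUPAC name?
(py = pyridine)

The 1 bromide counter-ion carries a total charge of -1, so each complex ion is 1+.
Ligand charges: 3×cyano (-1 each), 3×pyridine (neutral); total -3. So Pt + (-3) = 1+, giving Pt = +4.
Ligands are named alphabetically: cyano before pyridine.

tricyanotris(pyridine)platinum(IV) bromide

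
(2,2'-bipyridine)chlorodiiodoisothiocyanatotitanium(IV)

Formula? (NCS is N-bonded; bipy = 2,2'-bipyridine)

Ligands: 1 isothiocyanato (NCS, -1), 2 iodo (I, -1), 1 2,2'-bipyridine (bipy, neutral), 1 chloro (Cl, -1). Ligand charge sum = -4.
With Ti in oxidation state +4, the complex ion is [Ti...].

[Ti(bipy)ClI2(NCS)]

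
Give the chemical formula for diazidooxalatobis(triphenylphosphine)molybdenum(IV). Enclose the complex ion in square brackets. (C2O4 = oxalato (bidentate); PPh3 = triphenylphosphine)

Ligands: 1 oxalato (C2O4, -2), 2 triphenylphosphine (PPh3, neutral), 2 azido (N3, -1). Ligand charge sum = -4.
With Mo in oxidation state +4, the complex ion is [Mo...].

[Mo(C2O4)(N3)2(PPh3)2]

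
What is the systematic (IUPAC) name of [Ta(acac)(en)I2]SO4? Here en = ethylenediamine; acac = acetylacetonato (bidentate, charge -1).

(acetylacetonato)(ethylenediamine)diiodotantalum(V) sulfate

The 1 sulfate counter-ion carries a total charge of -2, so each complex ion is 2+.
Ligand charges: 1×ethylenediamine (neutral), 2×iodo (-1 each), 1×acetylacetonato (-1 each); total -3. So Ta + (-3) = 2+, giving Ta = +5.
Ligands are named alphabetically: acetylacetonato before ethylenediamine before iodo.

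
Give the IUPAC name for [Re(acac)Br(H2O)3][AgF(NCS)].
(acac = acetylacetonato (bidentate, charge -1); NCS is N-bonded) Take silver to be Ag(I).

Ag is given as +1; the anion's ligand charges sum to -2, so the complex anion is 1−.
A 1:1 salt means the cation carries the equal and opposite charge, 1+.
Cation: ligand charges sum to -2; for the ion to be 1+, Re = +3.

(acetylacetonato)triaquabromorhenium(III) fluoroisothiocyanatoargentate(I)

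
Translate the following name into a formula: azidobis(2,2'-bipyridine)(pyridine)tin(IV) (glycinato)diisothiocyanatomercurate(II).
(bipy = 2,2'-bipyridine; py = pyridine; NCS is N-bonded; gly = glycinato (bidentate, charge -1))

Cation [Sn…]: ligand charges -1, Sn(IV) ⇒ ion charge 3+.
Anion [Hg…]: ligand charges -3, Hg(II) ⇒ ion charge 1−.
One 3+ cation requires 3 of the 1− anion.

[Sn(bipy)2(N3)(py)][Hg(gly)(NCS)2]3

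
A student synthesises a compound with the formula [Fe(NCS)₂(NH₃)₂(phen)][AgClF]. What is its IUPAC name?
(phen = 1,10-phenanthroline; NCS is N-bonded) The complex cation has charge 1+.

diamminediisothiocyanato(1,10-phenanthroline)iron(III) chlorofluoroargentate(I)

Both ions are complex: the cation is named first with the plain metal name, the anion second with the -ate form; each ion's ligands are alphabetised independently.
The complex cation is given as 1+; its ligand charges sum to -2, so Fe = +3.
A 1:1 salt means the anion carries the equal and opposite charge, 1−.
Anion: ligand charges sum to -2; for the ion to be 1−, Ag = +1.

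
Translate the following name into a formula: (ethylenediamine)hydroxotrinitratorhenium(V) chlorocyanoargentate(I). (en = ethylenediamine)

Cation [Re…]: ligand charges -4, Re(V) ⇒ ion charge 1+.
Anion [Ag…]: ligand charges -2, Ag(I) ⇒ ion charge 1−.
One 1+ cation balances one 1− anion.

[Re(en)(NO3)3(OH)][AgCl(CN)]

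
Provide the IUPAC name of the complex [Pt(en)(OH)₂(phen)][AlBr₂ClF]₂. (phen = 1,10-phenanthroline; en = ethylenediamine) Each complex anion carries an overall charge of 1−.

(ethylenediamine)dihydroxo(1,10-phenanthroline)platinum(IV) dibromochlorofluoroaluminate(III)

Both ions are complex: the cation is named first with the plain metal name, the anion second with the -ate form; each ion's ligands are alphabetised independently.
The complex anion is given as 1−; its ligand charges sum to -4, so Al = +3.
With 2 anions per cation, the cation must be 2×1 = 2+.
Cation: ligand charges sum to -2; for the ion to be 2+, Pt = +4.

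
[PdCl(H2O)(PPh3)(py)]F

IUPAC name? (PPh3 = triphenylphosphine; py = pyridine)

The 1 fluoride counter-ion carries a total charge of -1, so each complex ion is 1+.
Ligand charges: 1×triphenylphosphine (neutral), 1×chloro (-1 each), 1×pyridine (neutral), 1×aqua (neutral); total -1. So Pd + (-1) = 1+, giving Pd = +2.
Ligands are named alphabetically: aqua before chloro before pyridine before triphenylphosphine.

aquachloro(pyridine)(triphenylphosphine)palladium(II) fluoride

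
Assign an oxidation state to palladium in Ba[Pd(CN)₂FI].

+2

1 barium outside the brackets (+2 each) → the complex ion is 2−.
Ligand charges: 1×F = -1; 1×I = -1; 2×CN = -2; sum -4.
Pd + (-4) = 2− ⇒ Pd is +2.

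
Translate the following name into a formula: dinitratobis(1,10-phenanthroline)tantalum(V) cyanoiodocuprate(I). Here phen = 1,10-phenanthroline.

[Ta(NO3)2(phen)2][Cu(CN)I]3

Cation [Ta…]: ligand charges -2, Ta(V) ⇒ ion charge 3+.
Anion [Cu…]: ligand charges -2, Cu(I) ⇒ ion charge 1−.
One 3+ cation requires 3 of the 1− anion.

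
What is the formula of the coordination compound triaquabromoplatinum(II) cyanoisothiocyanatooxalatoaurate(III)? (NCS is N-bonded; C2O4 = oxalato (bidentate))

Cation [Pt…]: ligand charges -1, Pt(II) ⇒ ion charge 1+.
Anion [Au…]: ligand charges -4, Au(III) ⇒ ion charge 1−.

[PtBr(H2O)3][Au(C2O4)(CN)(NCS)]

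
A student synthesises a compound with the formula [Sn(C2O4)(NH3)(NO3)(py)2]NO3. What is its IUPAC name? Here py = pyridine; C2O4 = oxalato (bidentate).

The 1 nitrate counter-ion carries a total charge of -1, so each complex ion is 1+.
Ligand charges: 1×ammine (neutral), 2×pyridine (neutral), 1×nitrato (-1 each), 1×oxalato (-2 each); total -3. So Sn + (-3) = 1+, giving Sn = +4.
Ligands are named alphabetically: ammine before nitrato before oxalato before pyridine.

amminenitratooxalatobis(pyridine)tin(IV) nitrate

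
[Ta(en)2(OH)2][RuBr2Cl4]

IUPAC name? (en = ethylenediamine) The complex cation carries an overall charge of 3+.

bis(ethylenediamine)dihydroxotantalum(V) dibromotetrachlororuthenate(III)

Both ions are complex: the cation is named first with the plain metal name, the anion second with the -ate form; each ion's ligands are alphabetised independently.
The complex cation is given as 3+; its ligand charges sum to -2, so Ta = +5.
A 1:1 salt means the anion carries the equal and opposite charge, 3−.
Anion: ligand charges sum to -6; for the ion to be 3−, Ru = +3.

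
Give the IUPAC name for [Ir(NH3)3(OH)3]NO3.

triamminetrihydroxoiridium(IV) nitrate

The 1 nitrate counter-ion carries a total charge of -1, so each complex ion is 1+.
Ligand charges: 3×hydroxo (-1 each), 3×ammine (neutral); total -3. So Ir + (-3) = 1+, giving Ir = +4.
Ligands are named alphabetically: ammine before hydroxo.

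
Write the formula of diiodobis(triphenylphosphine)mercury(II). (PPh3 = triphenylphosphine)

[HgI2(PPh3)2]

Ligands: 2 iodo (I, -1), 2 triphenylphosphine (PPh3, neutral). Ligand charge sum = -2.
With Hg in oxidation state +2, the complex ion is [Hg...].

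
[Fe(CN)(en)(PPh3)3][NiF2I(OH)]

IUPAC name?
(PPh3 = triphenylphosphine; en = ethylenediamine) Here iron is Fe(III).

Both ions are complex: the cation is named first with the plain metal name, the anion second with the -ate form; each ion's ligands are alphabetised independently.
Fe is given as +3; the cation's ligand charges sum to -1, so the complex cation is 2+.
A 1:1 salt means the anion carries the equal and opposite charge, 2−.
Anion: ligand charges sum to -4; for the ion to be 2−, Ni = +2.

cyano(ethylenediamine)tris(triphenylphosphine)iron(III) difluorohydroxoiodonickelate(II)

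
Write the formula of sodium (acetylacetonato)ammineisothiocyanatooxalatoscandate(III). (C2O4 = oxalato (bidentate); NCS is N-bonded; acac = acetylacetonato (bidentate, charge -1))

Ligands: 1 oxalato (C2O4, -2), 1 isothiocyanato (NCS, -1), 1 ammine (NH3, neutral), 1 acetylacetonato (acac, -1). Ligand charge sum = -4.
With Sc in oxidation state +3, the complex ion is [Sc...]^1−.
Charge balance with sodium (+1) requires 1 complex ion per 1 sodium.

Na[Sc(acac)(C2O4)(NCS)(NH3)]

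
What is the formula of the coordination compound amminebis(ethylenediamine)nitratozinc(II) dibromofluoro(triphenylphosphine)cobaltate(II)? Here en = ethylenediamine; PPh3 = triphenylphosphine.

Cation [Zn…]: ligand charges -1, Zn(II) ⇒ ion charge 1+.
Anion [Co…]: ligand charges -3, Co(II) ⇒ ion charge 1−.
One 1+ cation balances one 1− anion.

[Zn(en)2(NH3)(NO3)][CoBr2F(PPh3)]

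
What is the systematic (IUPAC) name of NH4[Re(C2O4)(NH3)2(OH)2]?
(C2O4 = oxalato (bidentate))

ammonium diamminedihydroxooxalatorhenate(III)

The 1 ammonium counter-ion carries a total charge of +1, so each complex ion is 1−.
Ligand charges: 2×hydroxo (-1 each), 1×oxalato (-2 each), 2×ammine (neutral); total -4. So Re + (-4) = 1−, giving Re = +3.
Ligands are named alphabetically: ammine before hydroxo before oxalato.
The complex ion is anionic, so rhenium takes the -ate form rhenate(III).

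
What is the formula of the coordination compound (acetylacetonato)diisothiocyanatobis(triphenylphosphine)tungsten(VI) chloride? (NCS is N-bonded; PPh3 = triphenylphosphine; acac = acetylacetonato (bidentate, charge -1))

[W(acac)(NCS)2(PPh3)2]Cl3

Ligands: 2 isothiocyanato (NCS, -1), 2 triphenylphosphine (PPh3, neutral), 1 acetylacetonato (acac, -1). Ligand charge sum = -3.
With W in oxidation state +6, the complex ion is [W...]^3+.
Charge balance with chloride (-1) requires 1 complex ion per 3 chloride.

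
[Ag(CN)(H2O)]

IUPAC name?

There is no counter-ion, so the complex is neutral overall.
Ligand charges: 1×aqua (neutral), 1×cyano (-1 each); total -1. So Ag + (-1) = 0, giving Ag = +1.
Ligands are named alphabetically: aqua before cyano.

aquacyanosilver(I)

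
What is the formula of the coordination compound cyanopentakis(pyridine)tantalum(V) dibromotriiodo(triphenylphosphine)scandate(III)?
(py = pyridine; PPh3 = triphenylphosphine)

Cation [Ta…]: ligand charges -1, Ta(V) ⇒ ion charge 4+.
Anion [Sc…]: ligand charges -5, Sc(III) ⇒ ion charge 2−.
One 4+ cation requires 2 of the 2− anion.

[Ta(CN)(py)5][ScBr2I3(PPh3)]2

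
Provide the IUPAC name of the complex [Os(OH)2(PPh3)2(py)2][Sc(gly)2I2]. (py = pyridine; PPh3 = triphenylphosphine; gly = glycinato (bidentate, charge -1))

dihydroxobis(pyridine)bis(triphenylphosphine)osmium(III) bis(glycinato)diiodoscandate(III)

Scandium is always +3 in its complexes; the anion's ligand charges sum to -4, so the complex anion is 1−.
A 1:1 salt means the cation carries the equal and opposite charge, 1+.
Cation: ligand charges sum to -2; for the ion to be 1+, Os = +3.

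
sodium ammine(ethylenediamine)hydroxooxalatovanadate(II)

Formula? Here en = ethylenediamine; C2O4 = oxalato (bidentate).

Ligands: 1 ethylenediamine (en, neutral), 1 hydroxo (OH, -1), 1 oxalato (C2O4, -2), 1 ammine (NH3, neutral). Ligand charge sum = -3.
With V in oxidation state +2, the complex ion is [V...]^1−.
Charge balance with sodium (+1) requires 1 complex ion per 1 sodium.

Na[V(C2O4)(en)(NH3)(OH)]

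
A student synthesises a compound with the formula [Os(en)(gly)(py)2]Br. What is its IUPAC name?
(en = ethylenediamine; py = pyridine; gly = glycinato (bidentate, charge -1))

(ethylenediamine)(glycinato)bis(pyridine)osmium(II) bromide

The 1 bromide counter-ion carries a total charge of -1, so each complex ion is 1+.
Ligand charges: 1×ethylenediamine (neutral), 2×pyridine (neutral), 1×glycinato (-1 each); total -1. So Os + (-1) = 1+, giving Os = +2.
Ligands are named alphabetically: ethylenediamine before glycinato before pyridine.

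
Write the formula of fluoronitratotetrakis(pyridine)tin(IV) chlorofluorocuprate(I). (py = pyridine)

Cation [Sn…]: ligand charges -2, Sn(IV) ⇒ ion charge 2+.
Anion [Cu…]: ligand charges -2, Cu(I) ⇒ ion charge 1−.
One 2+ cation requires 2 of the 1− anion.

[SnF(NO3)(py)4][CuClF]2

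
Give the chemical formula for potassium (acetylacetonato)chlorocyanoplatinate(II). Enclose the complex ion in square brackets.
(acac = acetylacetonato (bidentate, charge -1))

K[Pt(acac)Cl(CN)]

Ligands: 1 acetylacetonato (acac, -1), 1 chloro (Cl, -1), 1 cyano (CN, -1). Ligand charge sum = -3.
Charge balance with potassium (+1) requires 1 complex ion per 1 potassium.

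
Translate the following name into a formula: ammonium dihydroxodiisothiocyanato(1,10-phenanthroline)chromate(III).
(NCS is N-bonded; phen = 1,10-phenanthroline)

NH4[Cr(NCS)2(OH)2(phen)]

Ligands: 2 hydroxo (OH, -1), 2 isothiocyanato (NCS, -1), 1 1,10-phenanthroline (phen, neutral). Ligand charge sum = -4.
With Cr in oxidation state +3, the complex ion is [Cr...]^1−.
Charge balance with ammonium (+1) requires 1 complex ion per 1 ammonium.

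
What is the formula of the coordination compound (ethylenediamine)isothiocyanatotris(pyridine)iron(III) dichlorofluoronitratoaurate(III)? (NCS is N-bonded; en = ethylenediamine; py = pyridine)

Cation [Fe…]: ligand charges -1, Fe(III) ⇒ ion charge 2+.
Anion [Au…]: ligand charges -4, Au(III) ⇒ ion charge 1−.
One 2+ cation requires 2 of the 1− anion.

[Fe(en)(NCS)(py)3][AuCl2F(NO3)]2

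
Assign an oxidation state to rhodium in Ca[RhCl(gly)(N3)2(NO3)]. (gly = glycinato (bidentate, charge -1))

+3

1 calcium outside the brackets (+2 each) → the complex ion is 2−.
Ligand charges: 1×gly = -1; 1×NO3 = -1; 1×Cl = -1; 2×N3 = -2; sum -5.
Rh + (-5) = 2− ⇒ Rh is +3.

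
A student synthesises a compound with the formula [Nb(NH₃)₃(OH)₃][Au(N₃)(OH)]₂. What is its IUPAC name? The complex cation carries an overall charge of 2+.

Both ions are complex: the cation is named first with the plain metal name, the anion second with the -ate form; each ion's ligands are alphabetised independently.
The complex cation is given as 2+; its ligand charges sum to -3, so Nb = +5.
With 2 anions per cation, each anion must be 2/2 = 1−.
Anion: ligand charges sum to -2; for the ion to be 1−, Au = +1.

triamminetrihydroxoniobium(V) azidohydroxoaurate(I)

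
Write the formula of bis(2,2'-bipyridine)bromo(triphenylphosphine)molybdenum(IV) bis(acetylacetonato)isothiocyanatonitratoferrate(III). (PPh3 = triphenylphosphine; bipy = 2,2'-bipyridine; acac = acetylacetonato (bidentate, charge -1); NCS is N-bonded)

Cation [Mo…]: ligand charges -1, Mo(IV) ⇒ ion charge 3+.
Anion [Fe…]: ligand charges -4, Fe(III) ⇒ ion charge 1−.

[Mo(bipy)2Br(PPh3)][Fe(acac)2(NCS)(NO3)]3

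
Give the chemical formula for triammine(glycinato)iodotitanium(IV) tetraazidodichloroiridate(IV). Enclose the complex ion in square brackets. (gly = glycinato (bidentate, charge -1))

Cation [Ti…]: ligand charges -2, Ti(IV) ⇒ ion charge 2+.
Anion [Ir…]: ligand charges -6, Ir(IV) ⇒ ion charge 2−.
One 2+ cation balances one 2− anion.

[Ti(gly)I(NH3)3][IrCl2(N3)4]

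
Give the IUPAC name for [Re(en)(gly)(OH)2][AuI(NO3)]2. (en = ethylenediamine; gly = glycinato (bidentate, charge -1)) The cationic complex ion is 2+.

Both ions are complex: the cation is named first with the plain metal name, the anion second with the -ate form; each ion's ligands are alphabetised independently.
The complex cation is given as 2+; its ligand charges sum to -3, so Re = +5.
With 2 anions per cation, each anion must be 2/2 = 1−.
Anion: ligand charges sum to -2; for the ion to be 1−, Au = +1.

(ethylenediamine)(glycinato)dihydroxorhenium(V) iodonitratoaurate(I)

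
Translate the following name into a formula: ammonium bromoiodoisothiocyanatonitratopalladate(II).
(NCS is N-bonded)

Ligands: 1 iodo (I, -1), 1 bromo (Br, -1), 1 isothiocyanato (NCS, -1), 1 nitrato (NO3, -1). Ligand charge sum = -4.
With Pd in oxidation state +2, the complex ion is [Pd...]^2−.
Charge balance with ammonium (+1) requires 1 complex ion per 2 ammonium.

(NH4)2[PdBrI(NCS)(NO3)]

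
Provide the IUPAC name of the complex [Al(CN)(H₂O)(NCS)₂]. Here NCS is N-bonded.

There is no counter-ion, so the complex is neutral overall.
Ligand charges: 1×cyano (-1 each), 1×aqua (neutral), 2×isothiocyanato (-1 each); total -3. So Al + (-3) = 0, giving Al = +3.
Ligands are named alphabetically: aqua before cyano before isothiocyanato.

aquacyanodiisothiocyanatoaluminium(III)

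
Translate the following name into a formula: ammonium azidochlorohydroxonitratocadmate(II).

Ligands: 1 hydroxo (OH, -1), 1 azido (N3, -1), 1 nitrato (NO3, -1), 1 chloro (Cl, -1). Ligand charge sum = -4.
With Cd in oxidation state +2, the complex ion is [Cd...]^2−.
Charge balance with ammonium (+1) requires 1 complex ion per 2 ammonium.

(NH4)2[CdCl(N3)(NO3)(OH)]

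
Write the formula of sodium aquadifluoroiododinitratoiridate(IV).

Ligands: 2 nitrato (NO3, -1), 2 fluoro (F, -1), 1 iodo (I, -1), 1 aqua (H2O, neutral). Ligand charge sum = -5.
With Ir in oxidation state +4, the complex ion is [Ir...]^1−.
Charge balance with sodium (+1) requires 1 complex ion per 1 sodium.

Na[IrF2(H2O)I(NO3)2]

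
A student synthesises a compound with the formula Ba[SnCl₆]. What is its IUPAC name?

barium hexachlorostannate(IV)

The 1 barium counter-ion carries a total charge of +2, so each complex ion is 2−.
Ligand charges: 6×chloro (-1 each); total -6. So Sn + (-6) = 2−, giving Sn = +4.
The complex ion is anionic, so tin takes the -ate form stannate(IV).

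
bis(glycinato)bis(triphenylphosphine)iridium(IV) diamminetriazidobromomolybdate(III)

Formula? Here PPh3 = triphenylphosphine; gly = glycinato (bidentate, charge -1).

[Ir(gly)2(PPh3)2][MoBr(N3)3(NH3)2]2

Cation [Ir…]: ligand charges -2, Ir(IV) ⇒ ion charge 2+.
Anion [Mo…]: ligand charges -4, Mo(III) ⇒ ion charge 1−.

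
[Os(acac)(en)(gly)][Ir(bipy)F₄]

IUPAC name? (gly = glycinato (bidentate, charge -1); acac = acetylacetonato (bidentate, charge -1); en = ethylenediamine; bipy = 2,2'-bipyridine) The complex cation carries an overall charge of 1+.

Both ions are complex: the cation is named first with the plain metal name, the anion second with the -ate form; each ion's ligands are alphabetised independently.
The complex cation is given as 1+; its ligand charges sum to -2, so Os = +3.
A 1:1 salt means the anion carries the equal and opposite charge, 1−.
Anion: ligand charges sum to -4; for the ion to be 1−, Ir = +3.

(acetylacetonato)(ethylenediamine)(glycinato)osmium(III) (2,2'-bipyridine)tetrafluoroiridate(III)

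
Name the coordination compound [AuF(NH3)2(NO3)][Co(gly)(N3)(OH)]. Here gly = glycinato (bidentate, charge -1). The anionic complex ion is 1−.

diamminefluoronitratogold(III) azido(glycinato)hydroxocobaltate(II)

Both ions are complex: the cation is named first with the plain metal name, the anion second with the -ate form; each ion's ligands are alphabetised independently.
The complex anion is given as 1−; its ligand charges sum to -3, so Co = +2.
A 1:1 salt means the cation carries the equal and opposite charge, 1+.
Cation: ligand charges sum to -2; for the ion to be 1+, Au = +3.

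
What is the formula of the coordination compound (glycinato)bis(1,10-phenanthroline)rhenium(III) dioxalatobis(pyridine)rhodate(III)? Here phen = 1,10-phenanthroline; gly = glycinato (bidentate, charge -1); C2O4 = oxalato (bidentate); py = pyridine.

[Re(gly)(phen)2][Rh(C2O4)2(py)2]2

Cation [Re…]: ligand charges -1, Re(III) ⇒ ion charge 2+.
Anion [Rh…]: ligand charges -4, Rh(III) ⇒ ion charge 1−.
One 2+ cation requires 2 of the 1− anion.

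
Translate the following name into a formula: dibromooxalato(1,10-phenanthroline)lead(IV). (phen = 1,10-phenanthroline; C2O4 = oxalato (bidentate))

Ligands: 1 1,10-phenanthroline (phen, neutral), 2 bromo (Br, -1), 1 oxalato (C2O4, -2). Ligand charge sum = -4.
With Pb in oxidation state +4, the complex ion is [Pb...].

[PbBr2(C2O4)(phen)]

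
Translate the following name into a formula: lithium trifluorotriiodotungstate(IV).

Li2[WF3I3]

Ligands: 3 fluoro (F, -1), 3 iodo (I, -1). Ligand charge sum = -6.
With W in oxidation state +4, the complex ion is [W...]^2−.
Charge balance with lithium (+1) requires 1 complex ion per 2 lithium.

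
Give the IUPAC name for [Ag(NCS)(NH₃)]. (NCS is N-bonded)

There is no counter-ion, so the complex is neutral overall.
Ligand charges: 1×isothiocyanato (-1 each), 1×ammine (neutral); total -1. So Ag + (-1) = 0, giving Ag = +1.
Ligands are named alphabetically: ammine before isothiocyanato.

ammineisothiocyanatosilver(I)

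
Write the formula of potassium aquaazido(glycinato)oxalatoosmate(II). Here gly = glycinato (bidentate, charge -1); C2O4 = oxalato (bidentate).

Ligands: 1 glycinato (gly, -1), 1 azido (N3, -1), 1 aqua (H2O, neutral), 1 oxalato (C2O4, -2). Ligand charge sum = -4.
With Os in oxidation state +2, the complex ion is [Os...]^2−.
Charge balance with potassium (+1) requires 1 complex ion per 2 potassium.

K2[Os(C2O4)(gly)(H2O)(N3)]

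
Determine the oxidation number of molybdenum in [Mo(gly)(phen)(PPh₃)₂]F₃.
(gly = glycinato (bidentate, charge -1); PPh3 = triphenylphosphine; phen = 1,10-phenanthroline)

3 fluoride outside the brackets (-1 each) → the complex ion is 3+.
Ligand charges: 1×gly = -1; 2×PPh3 neutral; 1×phen neutral; sum -1.
Mo + (-1) = 3+ ⇒ Mo is +4.

+4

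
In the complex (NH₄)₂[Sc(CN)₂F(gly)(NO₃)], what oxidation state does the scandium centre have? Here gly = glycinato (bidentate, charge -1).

+3

2 ammonium outside the brackets (+1 each) → the complex ion is 2−.
Ligand charges: 1×gly = -1; 1×NO3 = -1; 1×F = -1; 2×CN = -2; sum -5.
Sc + (-5) = 2− ⇒ Sc is +3.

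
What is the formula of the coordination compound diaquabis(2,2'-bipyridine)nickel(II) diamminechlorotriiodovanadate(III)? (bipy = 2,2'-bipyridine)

Cation [Ni…]: ligand charges 0, Ni(II) ⇒ ion charge 2+.
Anion [V…]: ligand charges -4, V(III) ⇒ ion charge 1−.
One 2+ cation requires 2 of the 1− anion.

[Ni(bipy)2(H2O)2][VClI3(NH3)2]2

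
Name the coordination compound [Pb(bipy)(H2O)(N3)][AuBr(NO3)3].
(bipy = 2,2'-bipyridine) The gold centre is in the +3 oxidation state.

aquaazido(2,2'-bipyridine)lead(II) bromotrinitratoaurate(III)

Au is given as +3; the anion's ligand charges sum to -4, so the complex anion is 1−.
A 1:1 salt means the cation carries the equal and opposite charge, 1+.
Cation: ligand charges sum to -1; for the ion to be 1+, Pb = +2.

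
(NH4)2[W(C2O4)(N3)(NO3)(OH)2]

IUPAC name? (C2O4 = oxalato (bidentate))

ammonium azidodihydroxonitratooxalatotungstate(IV)

The 2 ammonium counter-ions carry a total charge of +2, so each complex ion is 2−.
Ligand charges: 1×azido (-1 each), 1×nitrato (-1 each), 1×oxalato (-2 each), 2×hydroxo (-1 each); total -6. So W + (-6) = 2−, giving W = +4.
Ligands are named alphabetically: azido before hydroxo before nitrato before oxalato.
The complex ion is anionic, so tungsten takes the -ate form tungstate(IV).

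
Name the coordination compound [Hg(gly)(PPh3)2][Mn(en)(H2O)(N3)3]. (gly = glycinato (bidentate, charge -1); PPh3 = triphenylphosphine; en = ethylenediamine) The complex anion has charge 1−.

(glycinato)bis(triphenylphosphine)mercury(II) aquatriazido(ethylenediamine)manganate(II)

Both ions are complex: the cation is named first with the plain metal name, the anion second with the -ate form; each ion's ligands are alphabetised independently.
The complex anion is given as 1−; its ligand charges sum to -3, so Mn = +2.
A 1:1 salt means the cation carries the equal and opposite charge, 1+.
Cation: ligand charges sum to -1; for the ion to be 1+, Hg = +2.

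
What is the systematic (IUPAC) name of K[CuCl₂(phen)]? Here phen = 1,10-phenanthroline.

potassium dichloro(1,10-phenanthroline)cuprate(I)

The 1 potassium counter-ion carries a total charge of +1, so each complex ion is 1−.
Ligand charges: 2×chloro (-1 each), 1×1,10-phenanthroline (neutral); total -2. So Cu + (-2) = 1−, giving Cu = +1.
Ligands are named alphabetically: chloro before phenanthroline.
The complex ion is anionic, so copper takes the -ate form cuprate(I).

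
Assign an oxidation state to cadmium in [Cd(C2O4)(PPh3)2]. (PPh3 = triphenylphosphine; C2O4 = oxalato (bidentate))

+2

No counter-ion: the bracketed complex is neutral.
Ligand charges: 2×PPh3 neutral; 1×C2O4 = -2; sum -2.
Cd + (-2) = 0 ⇒ Cd is +2.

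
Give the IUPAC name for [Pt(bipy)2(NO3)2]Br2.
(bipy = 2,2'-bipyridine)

bis(2,2'-bipyridine)dinitratoplatinum(IV) bromide

The 2 bromide counter-ions carry a total charge of -2, so each complex ion is 2+.
Ligand charges: 2×nitrato (-1 each), 2×2,2'-bipyridine (neutral); total -2. So Pt + (-2) = 2+, giving Pt = +4.
Ligands are named alphabetically: bipyridine before nitrato.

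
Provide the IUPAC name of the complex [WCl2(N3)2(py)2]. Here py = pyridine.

diazidodichlorobis(pyridine)tungsten(IV)

There is no counter-ion, so the complex is neutral overall.
Ligand charges: 2×pyridine (neutral), 2×azido (-1 each), 2×chloro (-1 each); total -4. So W + (-4) = 0, giving W = +4.
Ligands are named alphabetically: azido before chloro before pyridine.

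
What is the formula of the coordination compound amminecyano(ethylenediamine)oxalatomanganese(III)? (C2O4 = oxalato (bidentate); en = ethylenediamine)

[Mn(C2O4)(CN)(en)(NH3)]

Ligands: 1 oxalato (C2O4, -2), 1 ethylenediamine (en, neutral), 1 ammine (NH3, neutral), 1 cyano (CN, -1). Ligand charge sum = -3.
With Mn in oxidation state +3, the complex ion is [Mn...].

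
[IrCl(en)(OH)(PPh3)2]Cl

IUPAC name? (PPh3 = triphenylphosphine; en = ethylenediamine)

The 1 chloride counter-ion carries a total charge of -1, so each complex ion is 1+.
Ligand charges: 1×chloro (-1 each), 1×hydroxo (-1 each), 2×triphenylphosphine (neutral), 1×ethylenediamine (neutral); total -2. So Ir + (-2) = 1+, giving Ir = +3.
Ligands are named alphabetically: chloro before ethylenediamine before hydroxo before triphenylphosphine.

chloro(ethylenediamine)hydroxobis(triphenylphosphine)iridium(III) chloride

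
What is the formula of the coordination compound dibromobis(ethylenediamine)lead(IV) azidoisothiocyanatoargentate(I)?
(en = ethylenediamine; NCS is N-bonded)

[PbBr2(en)2][Ag(N3)(NCS)]2

Cation [Pb…]: ligand charges -2, Pb(IV) ⇒ ion charge 2+.
Anion [Ag…]: ligand charges -2, Ag(I) ⇒ ion charge 1−.
One 2+ cation requires 2 of the 1− anion.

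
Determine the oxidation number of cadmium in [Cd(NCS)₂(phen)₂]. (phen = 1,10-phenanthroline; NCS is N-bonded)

+2

No counter-ion: the bracketed complex is neutral.
Ligand charges: 2×phen neutral; 2×NCS = -2; sum -2.
Cd + (-2) = 0 ⇒ Cd is +2.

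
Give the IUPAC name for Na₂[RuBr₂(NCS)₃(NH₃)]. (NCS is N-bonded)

sodium amminedibromotriisothiocyanatoruthenate(III)

The 2 sodium counter-ions carry a total charge of +2, so each complex ion is 2−.
Ligand charges: 2×bromo (-1 each), 1×ammine (neutral), 3×isothiocyanato (-1 each); total -5. So Ru + (-5) = 2−, giving Ru = +3.
Ligands are named alphabetically: ammine before bromo before isothiocyanato.
The complex ion is anionic, so ruthenium takes the -ate form ruthenate(III).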